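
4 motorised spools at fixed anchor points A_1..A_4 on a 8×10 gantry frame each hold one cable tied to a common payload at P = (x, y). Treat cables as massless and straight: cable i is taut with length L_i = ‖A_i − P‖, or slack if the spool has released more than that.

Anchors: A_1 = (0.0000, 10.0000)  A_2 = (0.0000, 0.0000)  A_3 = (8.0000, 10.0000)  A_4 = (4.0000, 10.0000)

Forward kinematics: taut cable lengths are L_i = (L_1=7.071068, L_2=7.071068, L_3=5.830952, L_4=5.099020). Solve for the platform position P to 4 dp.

(5.0000, 5.0000)

expand ‖A_i−P‖²=L_i² and subtract eq 1 (q_i ≔ ‖A_i‖²−L_i²)
q_1 = 0.0000+100.0000−50.0000 = 50.0000
eq1−eq2 → [0.0000  20.0000]·P = 100.0000
eq1−eq3 → [-16.0000  0.0000]·P = -80.0000
eq1−eq4 → [-8.0000  0.0000]·P = -40.0000
2×2 solve → P = (5.0000, 5.0000)
check cable 4: ‖A_4−P‖² = 26.0000 ≈ L_4² = 26.0000 ✓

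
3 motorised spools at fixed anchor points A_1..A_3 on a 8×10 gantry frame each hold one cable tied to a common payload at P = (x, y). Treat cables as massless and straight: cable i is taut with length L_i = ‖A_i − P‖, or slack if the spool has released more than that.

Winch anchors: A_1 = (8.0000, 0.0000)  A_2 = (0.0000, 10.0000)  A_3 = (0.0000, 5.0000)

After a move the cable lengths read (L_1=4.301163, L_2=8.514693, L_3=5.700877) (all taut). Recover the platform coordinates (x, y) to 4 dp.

circle eqns → linear via eq_j − eq_1; set k_j = A_j·A_j − L_j²
k_1 = 64.0000+0.0000−18.5000 = 45.5000
16.0000·x − 20.0000·y = k_1−k_2 = 18.0000
16.0000·x − 10.0000·y = k_1−k_3 = 53.0000
solve first two rows → x=5.5000, y=3.5000

(5.5000, 3.5000)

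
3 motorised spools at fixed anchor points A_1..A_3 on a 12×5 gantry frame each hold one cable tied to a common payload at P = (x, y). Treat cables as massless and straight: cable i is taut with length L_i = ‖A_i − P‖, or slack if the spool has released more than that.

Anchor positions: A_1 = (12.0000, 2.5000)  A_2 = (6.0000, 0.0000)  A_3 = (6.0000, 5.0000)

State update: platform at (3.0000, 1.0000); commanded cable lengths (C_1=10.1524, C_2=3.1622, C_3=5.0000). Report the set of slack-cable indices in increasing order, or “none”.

1

cable 1: √((9.0000)²+(1.5000)²)=9.1241, C_1=10.1524: slack
cable 2: √((3.0000)²+(-1.0000)²)=3.1623, C_2=3.1622: taut
cable 3: √((3.0000)²+(4.0000)²)=5.0000, C_3=5.0000: taut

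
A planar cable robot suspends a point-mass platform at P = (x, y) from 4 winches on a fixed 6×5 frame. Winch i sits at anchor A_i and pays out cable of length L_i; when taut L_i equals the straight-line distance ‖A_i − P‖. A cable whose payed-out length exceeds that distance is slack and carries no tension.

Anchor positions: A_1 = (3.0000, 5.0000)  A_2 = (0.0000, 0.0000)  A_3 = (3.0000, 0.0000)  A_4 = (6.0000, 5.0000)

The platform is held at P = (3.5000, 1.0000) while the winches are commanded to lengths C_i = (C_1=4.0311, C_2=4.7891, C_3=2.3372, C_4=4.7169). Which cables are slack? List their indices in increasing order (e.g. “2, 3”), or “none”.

2, 3

cable 1: L_1 = ‖A_1−P‖ = 4.0311;  C_1 = 4.0311 → taut
cable 2: L_2 = ‖A_2−P‖ = 3.6401;  C_2 = 4.7891 → slack
cable 3: L_3 = ‖A_3−P‖ = 1.1180;  C_3 = 2.3372 → slack
cable 4: L_4 = ‖A_4−P‖ = 4.7170;  C_4 = 4.7169 → taut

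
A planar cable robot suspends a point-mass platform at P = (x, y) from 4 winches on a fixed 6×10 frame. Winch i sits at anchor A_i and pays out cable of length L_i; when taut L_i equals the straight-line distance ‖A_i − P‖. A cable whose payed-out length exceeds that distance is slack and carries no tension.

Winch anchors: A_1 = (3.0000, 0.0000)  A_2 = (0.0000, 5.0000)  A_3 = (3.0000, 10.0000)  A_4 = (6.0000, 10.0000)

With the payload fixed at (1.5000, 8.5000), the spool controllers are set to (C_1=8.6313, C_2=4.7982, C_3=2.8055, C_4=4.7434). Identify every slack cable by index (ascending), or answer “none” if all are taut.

cable 1: √((1.5000)²+(-8.5000)²)=8.6313, C_1=8.6313: taut
cable 2: √((-1.5000)²+(-3.5000)²)=3.8079, C_2=4.7982: slack
cable 3: √((1.5000)²+(1.5000)²)=2.1213, C_3=2.8055: slack
cable 4: √((4.5000)²+(1.5000)²)=4.7434, C_4=4.7434: taut

2, 3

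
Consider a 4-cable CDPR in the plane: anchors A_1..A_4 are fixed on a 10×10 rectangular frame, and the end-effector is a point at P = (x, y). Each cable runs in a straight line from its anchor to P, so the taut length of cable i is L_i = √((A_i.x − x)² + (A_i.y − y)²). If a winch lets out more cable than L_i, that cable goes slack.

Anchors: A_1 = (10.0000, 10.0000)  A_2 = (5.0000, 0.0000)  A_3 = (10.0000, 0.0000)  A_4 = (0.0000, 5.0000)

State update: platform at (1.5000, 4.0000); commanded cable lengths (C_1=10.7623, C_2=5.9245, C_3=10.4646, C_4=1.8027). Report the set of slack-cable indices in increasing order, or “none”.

cable 1: L_1 = ‖A_1−P‖ = 10.4043;  C_1 = 10.7623 → slack
cable 2: L_2 = ‖A_2−P‖ = 5.3151;  C_2 = 5.9245 → slack
cable 3: L_3 = ‖A_3−P‖ = 9.3941;  C_3 = 10.4646 → slack
cable 4: L_4 = ‖A_4−P‖ = 1.8028;  C_4 = 1.8027 → taut

1, 2, 3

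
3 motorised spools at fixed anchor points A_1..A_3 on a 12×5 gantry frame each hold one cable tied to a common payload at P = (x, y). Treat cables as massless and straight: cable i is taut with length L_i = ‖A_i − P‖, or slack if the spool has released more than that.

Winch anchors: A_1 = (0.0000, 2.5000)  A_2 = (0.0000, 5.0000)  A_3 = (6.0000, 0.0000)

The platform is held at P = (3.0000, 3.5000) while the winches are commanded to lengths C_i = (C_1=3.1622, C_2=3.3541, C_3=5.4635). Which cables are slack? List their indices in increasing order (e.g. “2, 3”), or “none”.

cable 1: √((-3.0000)²+(-1.0000)²)=3.1623, C_1=3.1622: taut
cable 2: √((-3.0000)²+(1.5000)²)=3.3541, C_2=3.3541: taut
cable 3: √((3.0000)²+(-3.5000)²)=4.6098, C_3=5.4635: slack

3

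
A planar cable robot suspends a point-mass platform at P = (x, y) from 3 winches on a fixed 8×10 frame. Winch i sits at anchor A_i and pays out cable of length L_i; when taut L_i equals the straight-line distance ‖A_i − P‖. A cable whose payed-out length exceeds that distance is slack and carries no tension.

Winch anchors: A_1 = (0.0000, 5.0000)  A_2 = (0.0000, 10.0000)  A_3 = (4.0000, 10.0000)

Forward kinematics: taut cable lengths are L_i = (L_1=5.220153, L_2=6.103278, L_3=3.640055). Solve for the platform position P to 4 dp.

(5.0000, 6.5000)

circle eqns → linear via eq_j − eq_1; set q_j = A_j·A_j − L_j²
q_1 = 0.0000+25.0000−27.2500 = -2.2500
0.0000·x − 10.0000·y = q_1−q_2 = -65.0000
-8.0000·x − 10.0000·y = q_1−q_3 = -105.0000
solve first two rows → x=5.0000, y=6.5000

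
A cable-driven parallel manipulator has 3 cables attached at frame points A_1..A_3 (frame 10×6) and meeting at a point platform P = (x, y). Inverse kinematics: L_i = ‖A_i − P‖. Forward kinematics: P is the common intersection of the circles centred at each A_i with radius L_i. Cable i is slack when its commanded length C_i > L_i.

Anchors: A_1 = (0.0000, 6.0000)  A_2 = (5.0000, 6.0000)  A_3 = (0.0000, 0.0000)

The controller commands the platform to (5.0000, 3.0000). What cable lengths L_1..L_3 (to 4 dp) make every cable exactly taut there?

(5.8310, 3.0000, 5.8310)

cable 1: Δx=-5.0000, Δy=3.0000; L_1 = √(Δx²+Δy²) = 5.8310
cable 2: Δx=0.0000, Δy=3.0000; L_2 = √(Δx²+Δy²) = 3.0000
cable 3: Δx=-5.0000, Δy=-3.0000; L_3 = √(Δx²+Δy²) = 5.8310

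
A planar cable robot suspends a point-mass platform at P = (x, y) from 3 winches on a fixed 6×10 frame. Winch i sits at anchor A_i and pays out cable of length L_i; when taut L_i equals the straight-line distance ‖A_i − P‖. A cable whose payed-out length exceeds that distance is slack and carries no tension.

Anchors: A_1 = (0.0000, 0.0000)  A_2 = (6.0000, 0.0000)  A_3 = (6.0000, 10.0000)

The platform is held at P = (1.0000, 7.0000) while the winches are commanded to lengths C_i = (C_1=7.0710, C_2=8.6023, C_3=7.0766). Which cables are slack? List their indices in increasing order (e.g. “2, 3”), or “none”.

cable 1: L_1 = ‖A_1−P‖ = 7.0711;  C_1 = 7.0710 → taut
cable 2: L_2 = ‖A_2−P‖ = 8.6023;  C_2 = 8.6023 → taut
cable 3: L_3 = ‖A_3−P‖ = 5.8310;  C_3 = 7.0766 → slack

3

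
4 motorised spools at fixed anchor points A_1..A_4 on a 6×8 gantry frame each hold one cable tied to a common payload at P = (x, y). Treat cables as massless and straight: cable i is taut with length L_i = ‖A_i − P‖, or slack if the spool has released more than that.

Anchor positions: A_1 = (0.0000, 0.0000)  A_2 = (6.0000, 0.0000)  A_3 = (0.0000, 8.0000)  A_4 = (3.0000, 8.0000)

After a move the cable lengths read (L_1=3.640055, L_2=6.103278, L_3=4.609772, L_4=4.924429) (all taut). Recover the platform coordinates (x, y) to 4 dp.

expand ‖A_i−P‖²=L_i² and subtract eq 1 (k_i ≔ ‖A_i‖²−L_i²)
k_1 = 0.0000+0.0000−13.2500 = -13.2500
eq1−eq2 → [-12.0000  0.0000]·P = -12.0000
eq1−eq3 → [0.0000  -16.0000]·P = -56.0000
eq1−eq4 → [-6.0000  -16.0000]·P = -62.0000
2×2 solve → P = (1.0000, 3.5000)
check cable 4: ‖A_4−P‖² = 24.2500 ≈ L_4² = 24.2500 ✓

(1.0000, 3.5000)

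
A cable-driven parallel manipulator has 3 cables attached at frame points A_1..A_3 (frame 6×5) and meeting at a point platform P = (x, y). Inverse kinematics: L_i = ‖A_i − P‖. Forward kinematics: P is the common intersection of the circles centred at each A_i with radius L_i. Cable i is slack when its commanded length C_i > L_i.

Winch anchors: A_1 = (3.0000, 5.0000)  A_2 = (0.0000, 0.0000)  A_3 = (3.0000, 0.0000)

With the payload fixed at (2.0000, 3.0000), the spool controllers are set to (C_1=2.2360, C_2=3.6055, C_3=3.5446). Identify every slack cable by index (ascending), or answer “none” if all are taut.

cable 1: L_1 = ‖A_1−P‖ = 2.2361;  C_1 = 2.2360 → taut
cable 2: L_2 = ‖A_2−P‖ = 3.6056;  C_2 = 3.6055 → taut
cable 3: L_3 = ‖A_3−P‖ = 3.1623;  C_3 = 3.5446 → slack

3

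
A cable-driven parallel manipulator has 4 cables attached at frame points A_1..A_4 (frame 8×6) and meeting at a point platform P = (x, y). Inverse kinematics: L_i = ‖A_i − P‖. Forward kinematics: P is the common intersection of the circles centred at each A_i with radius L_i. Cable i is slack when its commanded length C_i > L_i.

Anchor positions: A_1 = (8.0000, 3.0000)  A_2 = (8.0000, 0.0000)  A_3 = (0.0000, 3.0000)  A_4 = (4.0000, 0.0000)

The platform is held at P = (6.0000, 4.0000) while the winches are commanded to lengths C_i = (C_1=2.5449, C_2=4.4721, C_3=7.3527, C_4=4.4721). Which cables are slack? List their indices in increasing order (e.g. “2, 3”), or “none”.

cable 1: L_1 = ‖A_1−P‖ = 2.2361;  C_1 = 2.5449 → slack
cable 2: L_2 = ‖A_2−P‖ = 4.4721;  C_2 = 4.4721 → taut
cable 3: L_3 = ‖A_3−P‖ = 6.0828;  C_3 = 7.3527 → slack
cable 4: L_4 = ‖A_4−P‖ = 4.4721;  C_4 = 4.4721 → taut

1, 3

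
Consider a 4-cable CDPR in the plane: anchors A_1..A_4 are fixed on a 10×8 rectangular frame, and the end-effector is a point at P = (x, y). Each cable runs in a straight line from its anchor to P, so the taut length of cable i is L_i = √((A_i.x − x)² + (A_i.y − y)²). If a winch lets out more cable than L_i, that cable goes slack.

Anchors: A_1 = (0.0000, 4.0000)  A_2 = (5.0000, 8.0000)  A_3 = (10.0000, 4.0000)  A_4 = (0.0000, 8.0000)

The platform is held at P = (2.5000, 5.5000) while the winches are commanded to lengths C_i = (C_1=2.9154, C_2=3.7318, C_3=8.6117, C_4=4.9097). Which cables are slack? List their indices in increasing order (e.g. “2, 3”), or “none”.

i=1: geometric 2.9155 vs commanded 2.9154 ⇒ taut
i=2: geometric 3.5355 vs commanded 3.7318 ⇒ slack
i=3: geometric 7.6485 vs commanded 8.6117 ⇒ slack
i=4: geometric 3.5355 vs commanded 4.9097 ⇒ slack

2, 3, 4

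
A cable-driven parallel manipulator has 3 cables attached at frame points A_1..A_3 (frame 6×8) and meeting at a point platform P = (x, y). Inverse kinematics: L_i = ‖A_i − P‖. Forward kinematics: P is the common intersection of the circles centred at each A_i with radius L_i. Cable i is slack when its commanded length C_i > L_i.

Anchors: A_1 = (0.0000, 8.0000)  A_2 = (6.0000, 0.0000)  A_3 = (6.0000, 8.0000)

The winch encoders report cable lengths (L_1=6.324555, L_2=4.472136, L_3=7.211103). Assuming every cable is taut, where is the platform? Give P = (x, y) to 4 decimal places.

expand ‖A_i−P‖²=L_i² and subtract eq 1 (k_i ≔ ‖A_i‖²−L_i²)
k_1 = 0.0000+64.0000−40.0000 = 24.0000
eq1−eq2 → [-12.0000  16.0000]·P = 8.0000
eq1−eq3 → [-12.0000  0.0000]·P = -24.0000
2×2 solve → P = (2.0000, 2.0000)

(2.0000, 2.0000)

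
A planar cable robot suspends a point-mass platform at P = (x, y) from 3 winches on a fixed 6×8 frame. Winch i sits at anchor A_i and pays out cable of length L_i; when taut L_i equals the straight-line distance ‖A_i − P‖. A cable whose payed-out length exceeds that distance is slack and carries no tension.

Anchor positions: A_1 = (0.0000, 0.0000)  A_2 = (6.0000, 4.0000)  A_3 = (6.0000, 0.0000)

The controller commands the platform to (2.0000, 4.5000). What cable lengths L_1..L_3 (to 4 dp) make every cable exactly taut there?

(4.9244, 4.0311, 6.0208)

L_1 = √((0.0000−2.0000)² + (0.0000−4.5000)²) = 4.9244
L_2 = √((6.0000−2.0000)² + (4.0000−4.5000)²) = 4.0311
L_3 = √((6.0000−2.0000)² + (0.0000−4.5000)²) = 6.0208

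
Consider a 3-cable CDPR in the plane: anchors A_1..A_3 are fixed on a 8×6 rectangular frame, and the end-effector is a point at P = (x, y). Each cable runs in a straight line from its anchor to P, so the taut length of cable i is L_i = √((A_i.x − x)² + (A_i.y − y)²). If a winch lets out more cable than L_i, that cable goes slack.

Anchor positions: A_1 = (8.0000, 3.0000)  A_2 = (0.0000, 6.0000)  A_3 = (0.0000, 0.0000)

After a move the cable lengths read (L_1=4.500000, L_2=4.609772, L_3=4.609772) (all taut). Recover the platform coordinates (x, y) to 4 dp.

(3.5000, 3.0000)

circle eqns → linear via eq_j − eq_1; set c_j = A_j·A_j − L_j²
c_1 = 64.0000+9.0000−20.2500 = 52.7500
16.0000·x − 6.0000·y = c_1−c_2 = 38.0000
16.0000·x + 6.0000·y = c_1−c_3 = 74.0000
solve first two rows → x=3.5000, y=3.0000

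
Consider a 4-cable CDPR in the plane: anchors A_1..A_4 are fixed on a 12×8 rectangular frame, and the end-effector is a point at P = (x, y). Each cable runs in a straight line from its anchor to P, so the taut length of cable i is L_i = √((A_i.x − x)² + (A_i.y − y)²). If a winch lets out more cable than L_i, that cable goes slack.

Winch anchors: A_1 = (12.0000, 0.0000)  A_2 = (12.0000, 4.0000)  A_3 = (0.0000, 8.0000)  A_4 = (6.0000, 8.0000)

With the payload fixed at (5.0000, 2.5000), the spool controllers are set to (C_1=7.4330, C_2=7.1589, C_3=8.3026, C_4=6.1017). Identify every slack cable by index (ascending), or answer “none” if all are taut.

3, 4

i=1: geometric 7.4330 vs commanded 7.4330 ⇒ taut
i=2: geometric 7.1589 vs commanded 7.1589 ⇒ taut
i=3: geometric 7.4330 vs commanded 8.3026 ⇒ slack
i=4: geometric 5.5902 vs commanded 6.1017 ⇒ slack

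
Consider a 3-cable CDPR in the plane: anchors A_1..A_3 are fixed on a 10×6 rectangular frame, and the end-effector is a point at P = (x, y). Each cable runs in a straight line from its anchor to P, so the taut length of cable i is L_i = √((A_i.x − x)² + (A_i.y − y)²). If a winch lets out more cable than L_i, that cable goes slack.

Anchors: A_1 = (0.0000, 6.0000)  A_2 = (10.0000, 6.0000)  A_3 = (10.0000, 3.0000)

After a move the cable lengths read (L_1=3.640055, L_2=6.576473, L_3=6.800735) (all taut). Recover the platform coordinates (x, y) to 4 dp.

(3.5000, 5.0000)

each cable: (A_i−P)·(A_i−P) = L_i²; let q_i = ‖A_i‖²−L_i²
q_1 = 0.0000+36.0000−13.2500 = 22.7500
row 1: -20.0000x + 0.0000y = -70.0000  (q_2=92.7500)
row 2: -20.0000x + 6.0000y = -40.0000  (q_3=62.7500)
Cramer on rows 1–2 → x = 3.5000, y = 5.0000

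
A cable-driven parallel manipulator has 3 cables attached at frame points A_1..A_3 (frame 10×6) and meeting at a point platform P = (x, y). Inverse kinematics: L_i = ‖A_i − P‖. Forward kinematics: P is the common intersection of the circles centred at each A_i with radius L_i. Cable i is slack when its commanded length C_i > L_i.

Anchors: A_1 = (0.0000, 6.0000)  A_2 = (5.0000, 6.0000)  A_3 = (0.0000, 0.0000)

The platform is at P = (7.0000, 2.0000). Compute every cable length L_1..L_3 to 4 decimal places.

L_1 = √((0.0000−7.0000)² + (6.0000−2.0000)²) = 8.0623
L_2 = √((5.0000−7.0000)² + (6.0000−2.0000)²) = 4.4721
L_3 = √((0.0000−7.0000)² + (0.0000−2.0000)²) = 7.2801

(8.0623, 4.4721, 7.2801)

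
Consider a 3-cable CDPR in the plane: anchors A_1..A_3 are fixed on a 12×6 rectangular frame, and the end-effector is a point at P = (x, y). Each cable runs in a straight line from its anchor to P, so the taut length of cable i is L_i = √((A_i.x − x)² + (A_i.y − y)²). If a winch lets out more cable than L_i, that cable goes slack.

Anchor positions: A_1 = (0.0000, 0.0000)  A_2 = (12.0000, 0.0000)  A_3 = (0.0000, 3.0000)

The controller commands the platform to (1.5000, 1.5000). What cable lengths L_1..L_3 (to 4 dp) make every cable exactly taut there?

(2.1213, 10.6066, 2.1213)

L_1 = √((0.0000−1.5000)² + (0.0000−1.5000)²) = 2.1213
L_2 = √((12.0000−1.5000)² + (0.0000−1.5000)²) = 10.6066
L_3 = √((0.0000−1.5000)² + (3.0000−1.5000)²) = 2.1213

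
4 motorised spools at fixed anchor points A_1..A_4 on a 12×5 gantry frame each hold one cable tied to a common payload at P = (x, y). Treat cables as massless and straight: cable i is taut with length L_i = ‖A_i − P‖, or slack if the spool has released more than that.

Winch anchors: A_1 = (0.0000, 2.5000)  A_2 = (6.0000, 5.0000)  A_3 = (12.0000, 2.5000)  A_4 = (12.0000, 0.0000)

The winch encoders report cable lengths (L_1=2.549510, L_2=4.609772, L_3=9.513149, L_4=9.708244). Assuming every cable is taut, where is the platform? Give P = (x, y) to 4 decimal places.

each cable: (A_i−P)·(A_i−P) = L_i²; let c_i = ‖A_i‖²−L_i²
c_1 = 0.0000+6.2500−6.5000 = -0.2500
row 1: -12.0000x − 5.0000y = -40.0000  (c_2=39.7500)
row 2: -24.0000x + 0.0000y = -60.0000  (c_3=59.7500)
row 3: -24.0000x + 5.0000y = -50.0000  (c_4=49.7500)
Cramer on rows 1–2 → x = 2.5000, y = 2.0000
check cable 4: ‖A_4−P‖² = 94.2500 ≈ L_4² = 94.2500 ✓

(2.5000, 2.0000)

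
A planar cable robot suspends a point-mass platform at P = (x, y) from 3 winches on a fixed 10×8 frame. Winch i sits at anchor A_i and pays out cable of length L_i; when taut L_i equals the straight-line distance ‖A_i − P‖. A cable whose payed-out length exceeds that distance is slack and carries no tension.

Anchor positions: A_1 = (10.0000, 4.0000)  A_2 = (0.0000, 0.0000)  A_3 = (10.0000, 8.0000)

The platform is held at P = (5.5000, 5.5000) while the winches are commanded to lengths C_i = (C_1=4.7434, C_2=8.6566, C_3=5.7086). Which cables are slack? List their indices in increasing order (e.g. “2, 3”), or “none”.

i=1: geometric 4.7434 vs commanded 4.7434 ⇒ taut
i=2: geometric 7.7782 vs commanded 8.6566 ⇒ slack
i=3: geometric 5.1478 vs commanded 5.7086 ⇒ slack

2, 3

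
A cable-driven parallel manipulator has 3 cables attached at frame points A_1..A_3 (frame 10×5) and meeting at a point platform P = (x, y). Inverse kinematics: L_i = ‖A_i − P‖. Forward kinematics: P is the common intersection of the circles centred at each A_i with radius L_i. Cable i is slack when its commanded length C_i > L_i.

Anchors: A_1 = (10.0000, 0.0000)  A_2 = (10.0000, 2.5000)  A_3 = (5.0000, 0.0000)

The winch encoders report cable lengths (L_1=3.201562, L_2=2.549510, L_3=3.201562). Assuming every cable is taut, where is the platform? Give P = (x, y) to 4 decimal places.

(7.5000, 2.0000)

circle eqns → linear via eq_j − eq_1; set q_j = A_j·A_j − L_j²
q_1 = 100.0000+0.0000−10.2500 = 89.7500
0.0000·x − 5.0000·y = q_1−q_2 = -10.0000
10.0000·x + 0.0000·y = q_1−q_3 = 75.0000
solve first two rows → x=7.5000, y=2.0000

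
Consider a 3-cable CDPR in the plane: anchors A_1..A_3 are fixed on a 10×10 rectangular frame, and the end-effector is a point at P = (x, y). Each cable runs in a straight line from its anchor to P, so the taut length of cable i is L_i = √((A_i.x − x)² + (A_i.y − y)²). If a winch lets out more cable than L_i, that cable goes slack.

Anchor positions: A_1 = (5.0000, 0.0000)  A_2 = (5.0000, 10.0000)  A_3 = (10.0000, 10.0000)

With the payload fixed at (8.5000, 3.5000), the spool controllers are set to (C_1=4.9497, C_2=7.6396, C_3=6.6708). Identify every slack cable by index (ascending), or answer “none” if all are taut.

cable 1: L_1 = ‖A_1−P‖ = 4.9497;  C_1 = 4.9497 → taut
cable 2: L_2 = ‖A_2−P‖ = 7.3824;  C_2 = 7.6396 → slack
cable 3: L_3 = ‖A_3−P‖ = 6.6708;  C_3 = 6.6708 → taut

2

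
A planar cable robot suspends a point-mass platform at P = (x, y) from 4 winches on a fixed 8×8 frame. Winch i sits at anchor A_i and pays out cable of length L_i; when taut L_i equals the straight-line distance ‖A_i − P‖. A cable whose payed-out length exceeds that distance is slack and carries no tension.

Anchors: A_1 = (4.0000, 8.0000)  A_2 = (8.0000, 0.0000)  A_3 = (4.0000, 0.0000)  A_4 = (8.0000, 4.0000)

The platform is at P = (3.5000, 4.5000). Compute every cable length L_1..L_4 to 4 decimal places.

cable 1: Δx=0.5000, Δy=3.5000; L_1 = √(Δx²+Δy²) = 3.5355
cable 2: Δx=4.5000, Δy=-4.5000; L_2 = √(Δx²+Δy²) = 6.3640
cable 3: Δx=0.5000, Δy=-4.5000; L_3 = √(Δx²+Δy²) = 4.5277
cable 4: Δx=4.5000, Δy=-0.5000; L_4 = √(Δx²+Δy²) = 4.5277

(3.5355, 6.3640, 4.5277, 4.5277)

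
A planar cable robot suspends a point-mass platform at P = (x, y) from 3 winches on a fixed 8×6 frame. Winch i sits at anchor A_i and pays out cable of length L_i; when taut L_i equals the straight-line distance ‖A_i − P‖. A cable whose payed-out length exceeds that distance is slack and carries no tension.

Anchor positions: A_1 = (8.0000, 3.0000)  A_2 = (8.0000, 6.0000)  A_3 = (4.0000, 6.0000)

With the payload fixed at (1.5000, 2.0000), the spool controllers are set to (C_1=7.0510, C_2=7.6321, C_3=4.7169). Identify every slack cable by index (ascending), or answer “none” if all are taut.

cable 1: √((6.5000)²+(1.0000)²)=6.5765, C_1=7.0510: slack
cable 2: √((6.5000)²+(4.0000)²)=7.6322, C_2=7.6321: taut
cable 3: √((2.5000)²+(4.0000)²)=4.7170, C_3=4.7169: taut

1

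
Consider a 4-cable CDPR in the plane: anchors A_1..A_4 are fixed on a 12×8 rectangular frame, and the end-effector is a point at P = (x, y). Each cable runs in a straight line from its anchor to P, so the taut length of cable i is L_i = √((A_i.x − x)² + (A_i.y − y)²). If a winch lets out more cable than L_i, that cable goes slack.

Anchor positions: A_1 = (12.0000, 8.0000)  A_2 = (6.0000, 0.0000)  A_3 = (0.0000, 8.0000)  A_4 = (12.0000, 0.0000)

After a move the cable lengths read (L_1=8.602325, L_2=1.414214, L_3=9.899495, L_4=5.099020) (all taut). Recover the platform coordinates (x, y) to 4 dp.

each cable: (A_i−P)·(A_i−P) = L_i²; let q_i = ‖A_i‖²−L_i²
q_1 = 144.0000+64.0000−74.0000 = 134.0000
row 1: 12.0000x + 16.0000y = 100.0000  (q_2=34.0000)
row 2: 24.0000x + 0.0000y = 168.0000  (q_3=-34.0000)
row 3: 0.0000x + 16.0000y = 16.0000  (q_4=118.0000)
Cramer on rows 1–2 → x = 7.0000, y = 1.0000
check cable 4: ‖A_4−P‖² = 26.0000 ≈ L_4² = 26.0000 ✓

(7.0000, 1.0000)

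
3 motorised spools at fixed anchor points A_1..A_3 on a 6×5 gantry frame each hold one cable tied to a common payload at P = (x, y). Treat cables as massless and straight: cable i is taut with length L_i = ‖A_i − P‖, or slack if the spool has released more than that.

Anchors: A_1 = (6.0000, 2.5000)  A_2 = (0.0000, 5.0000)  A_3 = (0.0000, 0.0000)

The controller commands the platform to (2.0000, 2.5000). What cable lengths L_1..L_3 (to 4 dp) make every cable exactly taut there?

(4.0000, 3.2016, 3.2016)

L_1 = √((6.0000−2.0000)² + (2.5000−2.5000)²) = 4.0000
L_2 = √((0.0000−2.0000)² + (5.0000−2.5000)²) = 3.2016
L_3 = √((0.0000−2.0000)² + (0.0000−2.5000)²) = 3.2016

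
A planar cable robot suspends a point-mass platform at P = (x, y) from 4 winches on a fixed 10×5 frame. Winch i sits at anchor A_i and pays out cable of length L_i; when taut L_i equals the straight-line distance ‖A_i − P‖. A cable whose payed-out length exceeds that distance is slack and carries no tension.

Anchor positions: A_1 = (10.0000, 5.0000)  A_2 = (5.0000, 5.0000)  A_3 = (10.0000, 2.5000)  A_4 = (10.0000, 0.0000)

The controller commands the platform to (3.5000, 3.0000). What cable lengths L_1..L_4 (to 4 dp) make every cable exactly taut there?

L_1: Δ = A_1−P = (6.5000, 2.0000) → ‖Δ‖ = √46.2500 = 6.8007
L_2: Δ = A_2−P = (1.5000, 2.0000) → ‖Δ‖ = √6.2500 = 2.5000
L_3: Δ = A_3−P = (6.5000, -0.5000) → ‖Δ‖ = √42.5000 = 6.5192
L_4: Δ = A_4−P = (6.5000, -3.0000) → ‖Δ‖ = √51.2500 = 7.1589

(6.8007, 2.5000, 6.5192, 7.1589)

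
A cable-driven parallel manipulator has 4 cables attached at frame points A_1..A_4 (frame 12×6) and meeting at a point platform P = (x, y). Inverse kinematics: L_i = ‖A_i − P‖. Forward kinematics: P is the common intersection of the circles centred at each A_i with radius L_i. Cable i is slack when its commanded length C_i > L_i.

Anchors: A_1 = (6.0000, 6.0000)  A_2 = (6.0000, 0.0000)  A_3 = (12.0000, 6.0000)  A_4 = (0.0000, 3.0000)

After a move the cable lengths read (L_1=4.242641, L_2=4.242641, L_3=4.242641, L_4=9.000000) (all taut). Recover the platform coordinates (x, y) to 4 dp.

(9.0000, 3.0000)

expand ‖A_i−P‖²=L_i² and subtract eq 1 (c_i ≔ ‖A_i‖²−L_i²)
c_1 = 36.0000+36.0000−18.0000 = 54.0000
eq1−eq2 → [0.0000  12.0000]·P = 36.0000
eq1−eq3 → [-12.0000  0.0000]·P = -108.0000
eq1−eq4 → [12.0000  6.0000]·P = 126.0000
2×2 solve → P = (9.0000, 3.0000)
check cable 4: ‖A_4−P‖² = 81.0000 ≈ L_4² = 81.0000 ✓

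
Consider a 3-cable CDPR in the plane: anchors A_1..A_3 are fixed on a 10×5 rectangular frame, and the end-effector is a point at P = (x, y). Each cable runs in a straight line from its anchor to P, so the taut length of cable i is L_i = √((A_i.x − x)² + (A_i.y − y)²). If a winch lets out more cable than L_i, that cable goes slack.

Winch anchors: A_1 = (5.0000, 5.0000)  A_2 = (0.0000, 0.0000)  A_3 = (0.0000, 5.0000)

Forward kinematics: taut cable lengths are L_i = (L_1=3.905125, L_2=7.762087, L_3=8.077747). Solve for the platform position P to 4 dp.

expand ‖A_i−P‖²=L_i² and subtract eq 1 (k_i ≔ ‖A_i‖²−L_i²)
k_1 = 25.0000+25.0000−15.2500 = 34.7500
eq1−eq2 → [10.0000  10.0000]·P = 95.0000
eq1−eq3 → [10.0000  0.0000]·P = 75.0000
2×2 solve → P = (7.5000, 2.0000)

(7.5000, 2.0000)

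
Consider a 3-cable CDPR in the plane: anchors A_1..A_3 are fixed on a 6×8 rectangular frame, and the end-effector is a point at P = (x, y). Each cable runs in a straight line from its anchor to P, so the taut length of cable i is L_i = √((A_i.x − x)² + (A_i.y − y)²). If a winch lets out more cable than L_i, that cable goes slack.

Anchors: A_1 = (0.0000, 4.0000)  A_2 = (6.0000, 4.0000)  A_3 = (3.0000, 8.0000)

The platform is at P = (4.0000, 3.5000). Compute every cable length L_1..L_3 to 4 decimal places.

cable 1: Δx=-4.0000, Δy=0.5000; L_1 = √(Δx²+Δy²) = 4.0311
cable 2: Δx=2.0000, Δy=0.5000; L_2 = √(Δx²+Δy²) = 2.0616
cable 3: Δx=-1.0000, Δy=4.5000; L_3 = √(Δx²+Δy²) = 4.6098

(4.0311, 2.0616, 4.6098)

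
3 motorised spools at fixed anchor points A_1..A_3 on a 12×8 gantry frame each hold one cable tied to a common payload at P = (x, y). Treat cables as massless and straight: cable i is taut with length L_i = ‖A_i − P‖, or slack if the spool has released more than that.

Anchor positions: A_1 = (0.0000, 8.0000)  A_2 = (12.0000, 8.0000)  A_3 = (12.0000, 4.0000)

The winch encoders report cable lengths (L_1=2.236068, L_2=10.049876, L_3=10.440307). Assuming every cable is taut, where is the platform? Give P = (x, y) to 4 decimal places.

each cable: (A_i−P)·(A_i−P) = L_i²; let c_i = ‖A_i‖²−L_i²
c_1 = 0.0000+64.0000−5.0000 = 59.0000
row 1: -24.0000x + 0.0000y = -48.0000  (c_2=107.0000)
row 2: -24.0000x + 8.0000y = 8.0000  (c_3=51.0000)
Cramer on rows 1–2 → x = 2.0000, y = 7.0000

(2.0000, 7.0000)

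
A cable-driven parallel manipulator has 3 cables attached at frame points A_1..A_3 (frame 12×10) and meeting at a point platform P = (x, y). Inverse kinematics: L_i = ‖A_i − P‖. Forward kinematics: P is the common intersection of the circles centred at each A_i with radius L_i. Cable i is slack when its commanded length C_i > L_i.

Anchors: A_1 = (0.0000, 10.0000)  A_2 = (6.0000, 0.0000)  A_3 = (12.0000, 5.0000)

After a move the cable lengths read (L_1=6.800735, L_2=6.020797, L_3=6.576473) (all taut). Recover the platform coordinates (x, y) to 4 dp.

each cable: (A_i−P)·(A_i−P) = L_i²; let k_i = ‖A_i‖²−L_i²
k_1 = 0.0000+100.0000−46.2500 = 53.7500
row 1: -12.0000x + 20.0000y = 54.0000  (k_2=-0.2500)
row 2: -24.0000x + 10.0000y = -72.0000  (k_3=125.7500)
Cramer on rows 1–2 → x = 5.5000, y = 6.0000

(5.5000, 6.0000)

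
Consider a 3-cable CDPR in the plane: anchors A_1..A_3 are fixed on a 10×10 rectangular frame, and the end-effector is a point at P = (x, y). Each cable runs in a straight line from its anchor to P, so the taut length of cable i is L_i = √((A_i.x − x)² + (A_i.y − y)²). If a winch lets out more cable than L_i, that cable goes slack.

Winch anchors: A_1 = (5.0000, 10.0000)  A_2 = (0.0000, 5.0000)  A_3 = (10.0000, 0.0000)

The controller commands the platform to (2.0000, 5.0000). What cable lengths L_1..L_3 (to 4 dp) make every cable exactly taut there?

L_1 = √((5.0000−2.0000)² + (10.0000−5.0000)²) = 5.8310
L_2 = √((0.0000−2.0000)² + (5.0000−5.0000)²) = 2.0000
L_3 = √((10.0000−2.0000)² + (0.0000−5.0000)²) = 9.4340

(5.8310, 2.0000, 9.4340)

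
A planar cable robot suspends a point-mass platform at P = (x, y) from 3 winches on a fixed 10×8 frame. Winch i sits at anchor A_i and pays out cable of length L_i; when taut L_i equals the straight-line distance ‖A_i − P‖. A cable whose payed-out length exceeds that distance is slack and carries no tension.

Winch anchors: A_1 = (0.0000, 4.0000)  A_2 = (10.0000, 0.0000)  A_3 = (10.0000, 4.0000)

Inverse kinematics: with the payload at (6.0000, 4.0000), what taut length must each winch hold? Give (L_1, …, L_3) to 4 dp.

L_1: Δ = A_1−P = (-6.0000, 0.0000) → ‖Δ‖ = √36.0000 = 6.0000
L_2: Δ = A_2−P = (4.0000, -4.0000) → ‖Δ‖ = √32.0000 = 5.6569
L_3: Δ = A_3−P = (4.0000, 0.0000) → ‖Δ‖ = √16.0000 = 4.0000

(6.0000, 5.6569, 4.0000)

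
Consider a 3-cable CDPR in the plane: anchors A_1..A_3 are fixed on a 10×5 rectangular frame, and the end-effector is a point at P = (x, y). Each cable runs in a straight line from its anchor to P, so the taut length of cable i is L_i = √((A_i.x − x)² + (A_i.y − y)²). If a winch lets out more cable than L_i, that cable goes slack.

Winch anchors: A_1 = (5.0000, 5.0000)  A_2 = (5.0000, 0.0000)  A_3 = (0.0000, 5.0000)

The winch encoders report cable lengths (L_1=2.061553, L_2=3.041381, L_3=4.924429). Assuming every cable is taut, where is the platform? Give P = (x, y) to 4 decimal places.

(4.5000, 3.0000)

each cable: (A_i−P)·(A_i−P) = L_i²; let c_i = ‖A_i‖²−L_i²
c_1 = 25.0000+25.0000−4.2500 = 45.7500
row 1: 0.0000x + 10.0000y = 30.0000  (c_2=15.7500)
row 2: 10.0000x + 0.0000y = 45.0000  (c_3=0.7500)
Cramer on rows 1–2 → x = 4.5000, y = 3.0000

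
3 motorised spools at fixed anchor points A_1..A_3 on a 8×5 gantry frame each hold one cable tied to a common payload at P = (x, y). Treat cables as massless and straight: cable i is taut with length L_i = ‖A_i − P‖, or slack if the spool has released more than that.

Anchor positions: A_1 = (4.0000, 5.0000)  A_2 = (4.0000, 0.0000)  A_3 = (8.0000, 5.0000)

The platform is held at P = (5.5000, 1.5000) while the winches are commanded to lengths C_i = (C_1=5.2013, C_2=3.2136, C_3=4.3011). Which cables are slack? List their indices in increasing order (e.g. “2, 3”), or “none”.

cable 1: √((-1.5000)²+(3.5000)²)=3.8079, C_1=5.2013: slack
cable 2: √((-1.5000)²+(-1.5000)²)=2.1213, C_2=3.2136: slack
cable 3: √((2.5000)²+(3.5000)²)=4.3012, C_3=4.3011: taut

1, 2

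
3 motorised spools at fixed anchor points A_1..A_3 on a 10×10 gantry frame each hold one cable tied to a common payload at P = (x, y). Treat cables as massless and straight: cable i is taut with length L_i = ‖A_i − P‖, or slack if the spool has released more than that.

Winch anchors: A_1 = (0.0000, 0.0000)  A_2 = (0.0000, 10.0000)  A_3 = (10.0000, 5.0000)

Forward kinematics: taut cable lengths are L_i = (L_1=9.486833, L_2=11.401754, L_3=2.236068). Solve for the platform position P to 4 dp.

each cable: (A_i−P)·(A_i−P) = L_i²; let c_i = ‖A_i‖²−L_i²
c_1 = 0.0000+0.0000−90.0000 = -90.0000
row 1: 0.0000x − 20.0000y = -60.0000  (c_2=-30.0000)
row 2: -20.0000x − 10.0000y = -210.0000  (c_3=120.0000)
Cramer on rows 1–2 → x = 9.0000, y = 3.0000

(9.0000, 3.0000)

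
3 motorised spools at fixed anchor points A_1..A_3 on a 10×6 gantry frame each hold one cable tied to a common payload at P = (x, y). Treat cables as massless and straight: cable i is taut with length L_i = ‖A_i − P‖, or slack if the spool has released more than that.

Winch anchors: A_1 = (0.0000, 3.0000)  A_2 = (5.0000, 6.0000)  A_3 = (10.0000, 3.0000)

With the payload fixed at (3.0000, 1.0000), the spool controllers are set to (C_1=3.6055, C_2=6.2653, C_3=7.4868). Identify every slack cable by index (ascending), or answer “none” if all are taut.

2, 3

i=1: geometric 3.6056 vs commanded 3.6055 ⇒ taut
i=2: geometric 5.3852 vs commanded 6.2653 ⇒ slack
i=3: geometric 7.2801 vs commanded 7.4868 ⇒ slack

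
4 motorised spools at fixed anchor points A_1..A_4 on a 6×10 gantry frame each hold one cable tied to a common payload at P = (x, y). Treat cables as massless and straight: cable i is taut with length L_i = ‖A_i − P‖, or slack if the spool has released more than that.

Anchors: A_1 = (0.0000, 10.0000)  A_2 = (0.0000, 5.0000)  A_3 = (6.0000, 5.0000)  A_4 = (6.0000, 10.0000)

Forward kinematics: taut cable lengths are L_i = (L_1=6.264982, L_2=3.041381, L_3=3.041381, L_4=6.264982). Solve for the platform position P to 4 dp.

(3.0000, 4.5000)

each cable: (A_i−P)·(A_i−P) = L_i²; let c_i = ‖A_i‖²−L_i²
c_1 = 0.0000+100.0000−39.2500 = 60.7500
row 1: 0.0000x + 10.0000y = 45.0000  (c_2=15.7500)
row 2: -12.0000x + 10.0000y = 9.0000  (c_3=51.7500)
row 3: -12.0000x + 0.0000y = -36.0000  (c_4=96.7500)
Cramer on rows 1–2 → x = 3.0000, y = 4.5000
check cable 4: ‖A_4−P‖² = 39.2500 ≈ L_4² = 39.2500 ✓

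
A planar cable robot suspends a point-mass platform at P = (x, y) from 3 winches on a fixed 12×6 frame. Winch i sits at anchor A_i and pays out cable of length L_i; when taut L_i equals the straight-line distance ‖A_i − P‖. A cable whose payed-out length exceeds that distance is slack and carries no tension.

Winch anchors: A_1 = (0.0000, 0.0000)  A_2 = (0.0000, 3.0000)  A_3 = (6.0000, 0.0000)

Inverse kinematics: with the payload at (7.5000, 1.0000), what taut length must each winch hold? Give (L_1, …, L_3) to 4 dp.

L_1 = √((0.0000−7.5000)² + (0.0000−1.0000)²) = 7.5664
L_2 = √((0.0000−7.5000)² + (3.0000−1.0000)²) = 7.7621
L_3 = √((6.0000−7.5000)² + (0.0000−1.0000)²) = 1.8028

(7.5664, 7.7621, 1.8028)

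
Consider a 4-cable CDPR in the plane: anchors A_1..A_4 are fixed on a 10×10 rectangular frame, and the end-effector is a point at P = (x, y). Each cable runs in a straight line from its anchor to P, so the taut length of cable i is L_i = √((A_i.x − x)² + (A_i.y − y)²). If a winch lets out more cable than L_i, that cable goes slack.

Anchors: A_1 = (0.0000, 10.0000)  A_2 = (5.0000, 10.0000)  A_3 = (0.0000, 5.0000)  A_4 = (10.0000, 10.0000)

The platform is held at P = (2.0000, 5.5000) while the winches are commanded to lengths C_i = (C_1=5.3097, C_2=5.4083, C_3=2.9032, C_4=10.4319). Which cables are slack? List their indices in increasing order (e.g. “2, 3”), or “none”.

1, 3, 4

i=1: geometric 4.9244 vs commanded 5.3097 ⇒ slack
i=2: geometric 5.4083 vs commanded 5.4083 ⇒ taut
i=3: geometric 2.0616 vs commanded 2.9032 ⇒ slack
i=4: geometric 9.1788 vs commanded 10.4319 ⇒ slack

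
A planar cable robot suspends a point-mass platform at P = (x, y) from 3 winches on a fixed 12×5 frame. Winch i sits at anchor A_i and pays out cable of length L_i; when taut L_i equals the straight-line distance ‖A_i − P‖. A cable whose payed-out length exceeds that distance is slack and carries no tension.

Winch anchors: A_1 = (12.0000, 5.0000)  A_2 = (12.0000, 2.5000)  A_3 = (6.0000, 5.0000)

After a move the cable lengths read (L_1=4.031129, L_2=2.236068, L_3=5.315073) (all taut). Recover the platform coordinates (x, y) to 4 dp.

each cable: (A_i−P)·(A_i−P) = L_i²; let k_i = ‖A_i‖²−L_i²
k_1 = 144.0000+25.0000−16.2500 = 152.7500
row 1: 0.0000x + 5.0000y = 7.5000  (k_2=145.2500)
row 2: 12.0000x + 0.0000y = 120.0000  (k_3=32.7500)
Cramer on rows 1–2 → x = 10.0000, y = 1.5000

(10.0000, 1.5000)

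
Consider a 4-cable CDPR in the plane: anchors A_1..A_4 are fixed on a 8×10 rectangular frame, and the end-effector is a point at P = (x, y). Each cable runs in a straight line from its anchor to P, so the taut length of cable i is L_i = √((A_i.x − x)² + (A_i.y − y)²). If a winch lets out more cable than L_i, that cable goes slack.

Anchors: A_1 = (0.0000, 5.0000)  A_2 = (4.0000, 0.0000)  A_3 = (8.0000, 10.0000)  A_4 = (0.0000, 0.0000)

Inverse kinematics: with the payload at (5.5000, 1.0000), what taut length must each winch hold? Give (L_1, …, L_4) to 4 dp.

(6.8007, 1.8028, 9.3408, 5.5902)

cable 1: Δx=-5.5000, Δy=4.0000; L_1 = √(Δx²+Δy²) = 6.8007
cable 2: Δx=-1.5000, Δy=-1.0000; L_2 = √(Δx²+Δy²) = 1.8028
cable 3: Δx=2.5000, Δy=9.0000; L_3 = √(Δx²+Δy²) = 9.3408
cable 4: Δx=-5.5000, Δy=-1.0000; L_4 = √(Δx²+Δy²) = 5.5902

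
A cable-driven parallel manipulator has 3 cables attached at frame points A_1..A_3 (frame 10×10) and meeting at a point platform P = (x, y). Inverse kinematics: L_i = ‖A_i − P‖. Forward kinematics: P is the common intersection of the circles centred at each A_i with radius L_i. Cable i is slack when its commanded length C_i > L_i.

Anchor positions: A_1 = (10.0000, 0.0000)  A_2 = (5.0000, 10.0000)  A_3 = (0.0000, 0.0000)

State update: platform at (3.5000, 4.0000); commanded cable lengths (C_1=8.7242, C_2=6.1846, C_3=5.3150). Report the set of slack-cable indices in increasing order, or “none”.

1

i=1: geometric 7.6322 vs commanded 8.7242 ⇒ slack
i=2: geometric 6.1847 vs commanded 6.1846 ⇒ taut
i=3: geometric 5.3151 vs commanded 5.3150 ⇒ taut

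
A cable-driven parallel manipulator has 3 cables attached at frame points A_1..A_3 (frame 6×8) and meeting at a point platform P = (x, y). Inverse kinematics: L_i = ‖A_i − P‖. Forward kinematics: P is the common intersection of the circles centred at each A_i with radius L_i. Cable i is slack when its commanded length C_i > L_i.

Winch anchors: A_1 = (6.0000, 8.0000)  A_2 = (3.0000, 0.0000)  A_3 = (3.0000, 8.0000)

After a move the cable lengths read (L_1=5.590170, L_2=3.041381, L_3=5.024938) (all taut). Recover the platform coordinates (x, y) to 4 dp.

(3.5000, 3.0000)

each cable: (A_i−P)·(A_i−P) = L_i²; let q_i = ‖A_i‖²−L_i²
q_1 = 36.0000+64.0000−31.2500 = 68.7500
row 1: 6.0000x + 16.0000y = 69.0000  (q_2=-0.2500)
row 2: 6.0000x + 0.0000y = 21.0000  (q_3=47.7500)
Cramer on rows 1–2 → x = 3.5000, y = 3.0000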